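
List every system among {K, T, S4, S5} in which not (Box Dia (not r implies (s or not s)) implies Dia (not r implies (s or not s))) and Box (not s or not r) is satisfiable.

T-tableau for the formula:
1. not (Box Dia (not r implies (s or not s)) implies Dia (not r implies (s or not s))) and Box (not s or not r), u
2. not (Box Dia (not r implies (s or not s)) implies Dia (not r implies (s or not s))), u
3. Box (not s or not r), u
4. Box Dia (not r implies (s or not s)), u
5. not Dia (not r implies (s or not s)), u
6. not s or not r, u
7. Dia (not r implies (s or not s)), u
8. not (not r implies (s or not s)), u
9. not r, u
10. not (s or not s), u
11. not s, u
12. s, u
Accessibility: uRu
Branch closes: s and not s both at u.
Every branch closes (one shown): unsatisfiable in T, hence also in S4, S5 (every S4/S5-frame is a T-frame).
K-tableau for the formula:
1. not (Box Dia (not r implies (s or not s)) implies Dia (not r implies (s or not s))) and Box (not s or not r), u
2. not (Box Dia (not r implies (s or not s)) implies Dia (not r implies (s or not s))), u
3. Box (not s or not r), u
4. Box Dia (not r implies (s or not s)), u
5. not Dia (not r implies (s or not s)), u
Complete open branch: satisfiable in K.

K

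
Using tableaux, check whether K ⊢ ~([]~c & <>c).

Yes, valid

Tableau for the negation []~c & <>c:
1. []~c & <>c, 0
2. []~c, 0
3. <>c, 0
4. c, 1
5. ~c, 1
Accessibility: 0R1
Branch closes: c and ~c both at 1.
Every branch of the negation's tableau closes; the branch above is one of them.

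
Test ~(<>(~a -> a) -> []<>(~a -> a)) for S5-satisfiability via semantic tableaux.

Unsatisfiable (every branch closes)

1. ~(<>(~a -> a) -> []<>(~a -> a)), 0
2. <>(~a -> a), 0
3. ~[]<>(~a -> a), 0
4. ~a -> a, 1
5. a, 1
6. ~<>(~a -> a), 2
7. ~(~a -> a), 0
8. ~a, 0
9. ~(~a -> a), 1
10. ~a, 1
Accessibility: 0R0, 0R1, 0R2, 1R0, 1R1, 1R2, 2R0, 2R1, 2R2
Branch closes: a and ~a both at 1.
(One branch shown.) All branches close.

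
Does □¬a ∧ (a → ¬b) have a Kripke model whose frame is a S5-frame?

Yes, satisfiable

1. □¬a ∧ (a → ¬b), u
2. □¬a, u   [∧-rule on 1]
3. a → ¬b, u   [∧-rule on 1]
4. ¬a, u   [□-rule on 2 via uRu]
5. ¬b, u   [→-rule on 3 (branches; this branch)]
Accessibility: uRu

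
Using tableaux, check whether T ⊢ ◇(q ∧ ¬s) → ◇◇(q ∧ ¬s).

Tableau for the negation ¬(◇(q ∧ ¬s) → ◇◇(q ∧ ¬s)):
1. ¬(◇(q ∧ ¬s) → ◇◇(q ∧ ¬s)), u
2. ◇(q ∧ ¬s), u   [¬→-rule on 1]
3. ¬◇◇(q ∧ ¬s), u   [¬→-rule on 1]
4. ¬◇(q ∧ ¬s), u   [¬◇-rule on 3 via uRu]
5. ¬(q ∧ ¬s), u   [¬◇-rule on 4 via uRu]
6. s, u   [¬∧-rule on 5 (branches; this branch)]
7. q ∧ ¬s, v   [◇-rule on 2: fresh world v, uRv]
8. q, v   [∧-rule on 7]
9. ¬s, v   [∧-rule on 7]
10. ¬◇(q ∧ ¬s), v   [¬◇-rule on 3 via uRv]
11. ¬(q ∧ ¬s), v   [¬◇-rule on 4 via uRv]
12. s, v   [¬∧-rule on 11 (branches; this branch)]
Accessibility: uRu, uRv, vRv
Branch closes: s and ¬s both at v.
All branches of the negation close; one closing branch shown above.

Valid in T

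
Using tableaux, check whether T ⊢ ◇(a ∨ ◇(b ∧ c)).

Tableau for the negation ¬◇(a ∨ ◇(b ∧ c)):
1. ¬◇(a ∨ ◇(b ∧ c)), 0
2. ¬(a ∨ ◇(b ∧ c)), 0
3. ¬a, 0
4. ¬◇(b ∧ c), 0
5. ¬(b ∧ c), 0
6. ¬c, 0
Accessibility: 0R0
The negation has an open branch (countermodel exists).

Not valid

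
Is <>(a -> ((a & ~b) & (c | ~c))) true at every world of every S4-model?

Tableau for the negation ~<>(a -> ((a & ~b) & (c | ~c))):
1. ~<>(a -> ((a & ~b) & (c | ~c))), 0
2. ~(a -> ((a & ~b) & (c | ~c))), 0   [~<>-rule on 1 via 0R0]
3. a, 0   [~->-rule on 2]
4. ~((a & ~b) & (c | ~c)), 0   [~->-rule on 2]
5. ~(a & ~b), 0   [~&-rule on 4 (branches; this branch)]
6. b, 0   [~&-rule on 5 (branches; this branch)]
Accessibility: 0R0
The negation has an open branch (countermodel exists).

Not valid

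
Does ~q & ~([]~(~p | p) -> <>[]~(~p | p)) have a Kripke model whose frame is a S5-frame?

1. ~q & ~([]~(~p | p) -> <>[]~(~p | p)), w0
2. ~q, w0
3. ~([]~(~p | p) -> <>[]~(~p | p)), w0
4. []~(~p | p), w0
5. ~<>[]~(~p | p), w0
6. ~(~p | p), w0
7. p, w0
8. ~p, w0
Accessibility: w0Rw0
Branch closes: p and ~p both at w0.
(One branch shown.) All branches close.

Unsatisfiable (every branch closes)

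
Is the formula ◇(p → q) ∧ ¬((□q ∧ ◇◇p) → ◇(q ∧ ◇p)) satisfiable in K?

No, unsatisfiable

1. ◇(p → q) ∧ ¬((□q ∧ ◇◇p) → ◇(q ∧ ◇p)), w0
2. ◇(p → q), w0
3. ¬((□q ∧ ◇◇p) → ◇(q ∧ ◇p)), w0
4. □q ∧ ◇◇p, w0
5. ¬◇(q ∧ ◇p), w0
6. □q, w0
7. ◇◇p, w0
8. p → q, w1
9. ¬(q ∧ ◇p), w1
10. q, w1
11. ¬◇p, w1
12. ◇p, w2
13. ¬(q ∧ ◇p), w2
14. q, w2
15. ¬◇p, w2
16. p, w3
17. ¬p, w3
Accessibility: w0Rw1, w0Rw2, w2Rw3
Branch closes: p and ¬p both at w3.
(One branch shown.) All branches close.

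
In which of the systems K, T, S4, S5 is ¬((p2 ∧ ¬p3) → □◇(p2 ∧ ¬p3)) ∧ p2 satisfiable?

S4-tableau for the formula:
1. ¬((p2 ∧ ¬p3) → □◇(p2 ∧ ¬p3)) ∧ p2, u
2. ¬((p2 ∧ ¬p3) → □◇(p2 ∧ ¬p3)), u
3. p2, u
4. p2 ∧ ¬p3, u
5. ¬□◇(p2 ∧ ¬p3), u
6. ¬p3, u
7. ¬◇(p2 ∧ ¬p3), v
8. ¬(p2 ∧ ¬p3), v
9. p3, v
Accessibility: uRu, uRv, vRv
Complete open branch: satisfiable in S4, hence also in K, T (this S4-model is also a K-model and a T-model).
S5-tableau for the formula:
1. ¬((p2 ∧ ¬p3) → □◇(p2 ∧ ¬p3)) ∧ p2, u
2. ¬((p2 ∧ ¬p3) → □◇(p2 ∧ ¬p3)), u
3. p2, u
4. p2 ∧ ¬p3, u
5. ¬□◇(p2 ∧ ¬p3), u
6. ¬p3, u
7. ¬◇(p2 ∧ ¬p3), v
8. ¬(p2 ∧ ¬p3), u
9. ¬(p2 ∧ ¬p3), v
10. p3, u
Accessibility: uRu, uRv, vRu, vRv
Branch closes: p3 and ¬p3 both at u.
Every branch closes (one shown): unsatisfiable in S5.

K, T, S4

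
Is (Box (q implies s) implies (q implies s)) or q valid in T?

Tableau for the negation not ((Box (q implies s) implies (q implies s)) or q):
1. not ((Box (q implies s) implies (q implies s)) or q), w0
2. not (Box (q implies s) implies (q implies s)), w0
3. not q, w0
4. Box (q implies s), w0
5. not (q implies s), w0
6. q, w0
7. not s, w0
Accessibility: w0Rw0
Branch closes: q and not q both at w0.
Every branch of the negation's tableau closes; the branch above is one of them.

Valid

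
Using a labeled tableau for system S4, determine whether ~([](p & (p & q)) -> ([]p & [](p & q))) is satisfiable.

No, unsatisfiable

1. ~([](p & (p & q)) -> ([]p & [](p & q))), w0
2. [](p & (p & q)), w0
3. ~([]p & [](p & q)), w0
4. p & (p & q), w0
5. p, w0
6. p & q, w0
7. q, w0
8. ~[](p & q), w0
9. ~(p & q), w1
10. p & (p & q), w1
11. p, w1
12. p & q, w1
13. q, w1
14. ~q, w1
Accessibility: w0Rw0, w0Rw1, w1Rw1
Branch closes: q and ~q both at w1.
(One branch shown.) All branches close.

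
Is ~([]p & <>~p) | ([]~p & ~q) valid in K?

Tableau for the negation ~(~([]p & <>~p) | ([]~p & ~q)):
1. ~(~([]p & <>~p) | ([]~p & ~q)), w0
2. []p & <>~p, w0
3. ~([]~p & ~q), w0
4. []p, w0
5. <>~p, w0
6. q, w0
7. ~p, w1
8. p, w1
Accessibility: w0Rw1
Branch closes: p and ~p both at w1.
All branches of the negation close; one closing branch shown above.

Valid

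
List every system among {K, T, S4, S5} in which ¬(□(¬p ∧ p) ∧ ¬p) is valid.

T-tableau for the negation □(¬p ∧ p) ∧ ¬p:
1. □(¬p ∧ p) ∧ ¬p, u
2. □(¬p ∧ p), u
3. ¬p, u
4. ¬p ∧ p, u
5. p, u
Accessibility: uRu
Branch closes: p and ¬p both at u.
Every branch closes (one shown): valid in T, hence also in S4, S5 (every theorem of T is a theorem of S4 and S5).
K-tableau for the negation □(¬p ∧ p) ∧ ¬p:
1. □(¬p ∧ p) ∧ ¬p, u
2. □(¬p ∧ p), u
3. ¬p, u
Complete open branch: countermodel on a K-frame, so not valid in K.

T, S4, S5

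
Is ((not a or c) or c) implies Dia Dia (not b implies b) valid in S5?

No, not valid

Tableau for the negation not (((not a or c) or c) implies Dia Dia (not b implies b)):
1. not (((not a or c) or c) implies Dia Dia (not b implies b)), 0
2. (not a or c) or c, 0   [neg-implies-rule on 1]
3. not Dia Dia (not b implies b), 0   [neg-implies-rule on 1]
4. not Dia (not b implies b), 0   [neg-Dia-rule on 3 via 0R0]
5. not (not b implies b), 0   [neg-Dia-rule on 4 via 0R0]
6. not b, 0   [neg-implies-rule on 5]
7. c, 0   [or-rule on 2 (branches; this branch)]
Accessibility: 0R0
The negation has an open branch (countermodel exists).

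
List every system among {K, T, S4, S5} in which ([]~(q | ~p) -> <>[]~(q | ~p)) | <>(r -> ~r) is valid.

T, S4, S5

T-tableau for the negation ~(([]~(q | ~p) -> <>[]~(q | ~p)) | <>(r -> ~r)):
1. ~(([]~(q | ~p) -> <>[]~(q | ~p)) | <>(r -> ~r)), 0
2. ~([]~(q | ~p) -> <>[]~(q | ~p)), 0   [~|-rule on 1]
3. ~<>(r -> ~r), 0   [~|-rule on 1]
4. []~(q | ~p), 0   [~->-rule on 2]
5. ~<>[]~(q | ~p), 0   [~->-rule on 2]
6. ~(r -> ~r), 0   [~<>-rule on 3 via 0R0]
7. r, 0   [~->-rule on 6]
8. ~(q | ~p), 0   [[]-rule on 4 via 0R0]
9. ~q, 0   [~|-rule on 8]
10. p, 0   [~|-rule on 8]
11. ~[]~(q | ~p), 0   [~<>-rule on 5 via 0R0]
12. q | ~p, 1   [~[]-rule on 11: fresh world 1, 0R1]
13. ~(r -> ~r), 1   [~<>-rule on 3 via 0R1]
14. r, 1   [~->-rule on 13]
15. ~(q | ~p), 1   [[]-rule on 4 via 0R1]
16. ~q, 1   [~|-rule on 15]
17. p, 1   [~|-rule on 15]
18. ~[]~(q | ~p), 1   [~<>-rule on 5 via 0R1]
19. ~p, 1   [|-rule on 12 (branches; this branch)]
Accessibility: 0R0, 0R1, 1R1
Branch closes: p and ~p both at 1.
Every branch closes (one shown): valid in T, hence also in S4, S5 (every theorem of T is a theorem of S4 and S5).
K-tableau for the negation ~(([]~(q | ~p) -> <>[]~(q | ~p)) | <>(r -> ~r)):
1. ~(([]~(q | ~p) -> <>[]~(q | ~p)) | <>(r -> ~r)), 0
2. ~([]~(q | ~p) -> <>[]~(q | ~p)), 0   [~|-rule on 1]
3. ~<>(r -> ~r), 0   [~|-rule on 1]
4. []~(q | ~p), 0   [~->-rule on 2]
5. ~<>[]~(q | ~p), 0   [~->-rule on 2]
Complete open branch: countermodel on a K-frame, so not valid in K.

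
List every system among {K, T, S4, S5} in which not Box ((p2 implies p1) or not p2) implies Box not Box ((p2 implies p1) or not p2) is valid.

S5

S5-tableau for the negation not (not Box ((p2 implies p1) or not p2) implies Box not Box ((p2 implies p1) or not p2)):
1. not (not Box ((p2 implies p1) or not p2) implies Box not Box ((p2 implies p1) or not p2)), u
2. not Box ((p2 implies p1) or not p2), u   [neg-implies-rule on 1]
3. not Box not Box ((p2 implies p1) or not p2), u   [neg-implies-rule on 1]
4. not ((p2 implies p1) or not p2), v   [neg-Box-rule on 2: fresh world v, uRv]
5. not (p2 implies p1), v   [neg-or-rule on 4]
6. p2, v   [neg-or-rule on 4]
7. not p1, v   [neg-implies-rule on 5]
8. Box ((p2 implies p1) or not p2), w   [neg-Box-rule on 3: fresh world w, uRw]
9. (p2 implies p1) or not p2, u   [Box-rule on 8 via wRu]
10. (p2 implies p1) or not p2, v   [Box-rule on 8 via wRv]
11. (p2 implies p1) or not p2, w   [Box-rule on 8 via wRw]
12. p2 implies p1, u   [or-rule on 9 (branches; this branch)]
13. p2 implies p1, v   [or-rule on 10 (branches; this branch)]
14. not p2, w   [or-rule on 11 (branches; this branch)]
15. p1, u   [implies-rule on 12 (branches; this branch)]
16. p1, v   [implies-rule on 13 (branches; this branch)]
Accessibility: uRu, uRv, uRw, vRu, vRv, vRw, wRu, wRv, wRw
Branch closes: p1 and not p1 both at v.
Every branch closes (one shown): valid in S5.
S4-tableau for the negation not (not Box ((p2 implies p1) or not p2) implies Box not Box ((p2 implies p1) or not p2)):
1. not (not Box ((p2 implies p1) or not p2) implies Box not Box ((p2 implies p1) or not p2)), u
2. not Box ((p2 implies p1) or not p2), u   [neg-implies-rule on 1]
3. not Box not Box ((p2 implies p1) or not p2), u   [neg-implies-rule on 1]
4. not ((p2 implies p1) or not p2), v   [neg-Box-rule on 2: fresh world v, uRv]
5. not (p2 implies p1), v   [neg-or-rule on 4]
6. p2, v   [neg-or-rule on 4]
7. not p1, v   [neg-implies-rule on 5]
8. Box ((p2 implies p1) or not p2), w   [neg-Box-rule on 3: fresh world w, uRw]
9. (p2 implies p1) or not p2, w   [Box-rule on 8 via wRw]
10. not p2, w   [or-rule on 9 (branches; this branch)]
Accessibility: uRu, uRv, uRw, vRv, wRw
Complete open branch: countermodel on an S4-frame, so not valid in S4, nor in K, T (the same frame is also a K-frame and a T-frame).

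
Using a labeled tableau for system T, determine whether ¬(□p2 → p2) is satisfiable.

No, unsatisfiable

1. ¬(□p2 → p2), w0
2. □p2, w0
3. ¬p2, w0
4. p2, w0
Accessibility: w0Rw0
Branch closes: p2 and ¬p2 both at w0.
Every branch closes; the branch above is one of them.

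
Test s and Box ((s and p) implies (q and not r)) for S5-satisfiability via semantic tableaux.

1. s and Box ((s and p) implies (q and not r)), w0
2. s, w0
3. Box ((s and p) implies (q and not r)), w0
4. (s and p) implies (q and not r), w0
5. q and not r, w0
6. q, w0
7. not r, w0
Accessibility: w0Rw0

Satisfiable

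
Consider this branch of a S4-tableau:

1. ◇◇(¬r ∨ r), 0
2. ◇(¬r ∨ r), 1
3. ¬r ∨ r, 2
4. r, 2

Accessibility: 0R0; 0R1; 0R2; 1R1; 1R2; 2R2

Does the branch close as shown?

No, open

No atom appears with both signs at the same world.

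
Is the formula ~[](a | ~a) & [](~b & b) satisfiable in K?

1. ~[](a | ~a) & [](~b & b), w0
2. ~[](a | ~a), w0   [&-rule on 1]
3. [](~b & b), w0   [&-rule on 1]
4. ~(a | ~a), w1   [~[]-rule on 2: fresh world w1, w0Rw1]
5. ~a, w1   [~|-rule on 4]
6. a, w1   [~|-rule on 4]
Accessibility: w0Rw1
Branch closes: a and ~a both at w1.
All branches of the tableau close; one closing branch shown above.

No, unsatisfiable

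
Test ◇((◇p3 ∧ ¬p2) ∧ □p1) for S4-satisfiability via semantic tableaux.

Satisfiable (open branch found)

1. ◇((◇p3 ∧ ¬p2) ∧ □p1), u
2. (◇p3 ∧ ¬p2) ∧ □p1, v
3. ◇p3 ∧ ¬p2, v
4. □p1, v
5. ◇p3, v
6. ¬p2, v
7. p1, v
8. p3, w
9. p1, w
Accessibility: uRu, uRv, uRw, vRv, vRw, wRw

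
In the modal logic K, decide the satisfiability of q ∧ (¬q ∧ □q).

No, unsatisfiable

1. q ∧ (¬q ∧ □q), 0
2. q, 0
3. ¬q ∧ □q, 0
4. ¬q, 0
5. □q, 0
Branch closes: q and ¬q both at 0.
All branches of the tableau close; one closing branch shown above.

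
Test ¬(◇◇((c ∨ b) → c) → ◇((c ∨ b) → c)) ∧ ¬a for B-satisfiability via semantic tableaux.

1. ¬(◇◇((c ∨ b) → c) → ◇((c ∨ b) → c)) ∧ ¬a, 0
2. ¬(◇◇((c ∨ b) → c) → ◇((c ∨ b) → c)), 0
3. ¬a, 0
4. ◇◇((c ∨ b) → c), 0
5. ¬◇((c ∨ b) → c), 0
6. ¬((c ∨ b) → c), 0
7. c ∨ b, 0
8. ¬c, 0
9. b, 0
10. ◇((c ∨ b) → c), 1
11. ¬((c ∨ b) → c), 1
12. c ∨ b, 1
13. ¬c, 1
14. b, 1
15. (c ∨ b) → c, 2
16. c, 2
Accessibility: 0R0, 0R1, 1R0, 1R1, 1R2, 2R1, 2R2

Yes, satisfiable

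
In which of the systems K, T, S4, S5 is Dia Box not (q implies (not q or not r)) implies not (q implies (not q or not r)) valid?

S4-tableau for the negation not (Dia Box not (q implies (not q or not r)) implies not (q implies (not q or not r))):
1. not (Dia Box not (q implies (not q or not r)) implies not (q implies (not q or not r))), w0
2. Dia Box not (q implies (not q or not r)), w0
3. q implies (not q or not r), w0
4. not q or not r, w0
5. not r, w0
6. Box not (q implies (not q or not r)), w1
7. not (q implies (not q or not r)), w1
8. q, w1
9. not (not q or not r), w1
10. r, w1
Accessibility: w0Rw0, w0Rw1, w1Rw1
Complete open branch: countermodel on an S4-frame, so not valid in S4, nor in K, T (the same frame is also a K-frame and a T-frame).
S5-tableau for the negation not (Dia Box not (q implies (not q or not r)) implies not (q implies (not q or not r))):
1. not (Dia Box not (q implies (not q or not r)) implies not (q implies (not q or not r))), w0
2. Dia Box not (q implies (not q or not r)), w0
3. q implies (not q or not r), w0
4. not q or not r, w0
5. not r, w0
6. Box not (q implies (not q or not r)), w1
7. not (q implies (not q or not r)), w0
8. q, w0
9. not (not q or not r), w0
10. r, w0
Accessibility: w0Rw0, w0Rw1, w1Rw0, w1Rw1
Branch closes: r and not r both at w0.
Every branch closes (one shown): valid in S5.

S5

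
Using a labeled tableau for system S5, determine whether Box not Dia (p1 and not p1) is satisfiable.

1. Box not Dia (p1 and not p1), 0
2. not Dia (p1 and not p1), 0
3. not (p1 and not p1), 0
4. p1, 0
Accessibility: 0R0

Satisfiable (open branch found)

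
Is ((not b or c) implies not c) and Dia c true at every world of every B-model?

Invalid (countermodel exists)

Tableau for the negation not (((not b or c) implies not c) and Dia c):
1. not (((not b or c) implies not c) and Dia c), u
2. not Dia c, u
3. not c, u
Accessibility: uRu
The negation has an open branch (countermodel exists).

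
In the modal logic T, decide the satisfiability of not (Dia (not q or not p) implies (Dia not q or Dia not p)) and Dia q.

Unsatisfiable (every branch closes)

1. not (Dia (not q or not p) implies (Dia not q or Dia not p)) and Dia q, u
2. not (Dia (not q or not p) implies (Dia not q or Dia not p)), u
3. Dia q, u
4. Dia (not q or not p), u
5. not (Dia not q or Dia not p), u
6. not Dia not q, u
7. not Dia not p, u
8. q, u
9. p, u
10. q, v
11. p, v
12. not q or not p, w
13. q, w
14. p, w
15. not p, w
Accessibility: uRu, uRv, uRw, vRv, wRw
Branch closes: p and not p both at w.
All branches of the tableau close; one closing branch shown above.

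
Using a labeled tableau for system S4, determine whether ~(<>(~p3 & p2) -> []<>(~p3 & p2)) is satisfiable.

Satisfiable (open branch found)

1. ~(<>(~p3 & p2) -> []<>(~p3 & p2)), u
2. <>(~p3 & p2), u
3. ~[]<>(~p3 & p2), u
4. ~p3 & p2, v
5. ~p3, v
6. p2, v
7. ~<>(~p3 & p2), w
8. ~(~p3 & p2), w
9. ~p2, w
Accessibility: uRu, uRv, uRw, vRv, wRw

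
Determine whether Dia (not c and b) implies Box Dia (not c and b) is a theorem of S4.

Tableau for the negation not (Dia (not c and b) implies Box Dia (not c and b)):
1. not (Dia (not c and b) implies Box Dia (not c and b)), u
2. Dia (not c and b), u   [neg-implies-rule on 1]
3. not Box Dia (not c and b), u   [neg-implies-rule on 1]
4. not c and b, v   [Dia-rule on 2: fresh world v, uRv]
5. not c, v   [and-rule on 4]
6. b, v   [and-rule on 4]
7. not Dia (not c and b), w   [neg-Box-rule on 3: fresh world w, uRw]
8. not (not c and b), w   [neg-Dia-rule on 7 via wRw]
9. not b, w   [neg-and-rule on 8 (branches; this branch)]
Accessibility: uRu, uRv, uRw, vRv, wRw
The negation has an open branch (countermodel exists).

No, not valid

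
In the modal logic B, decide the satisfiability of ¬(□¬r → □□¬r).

1. ¬(□¬r → □□¬r), w0
2. □¬r, w0
3. ¬□□¬r, w0
4. ¬r, w0
5. ¬□¬r, w1
6. ¬r, w1
7. r, w2
Accessibility: w0Rw0, w0Rw1, w1Rw0, w1Rw1, w1Rw2, w2Rw1, w2Rw2

Satisfiable (open branch found)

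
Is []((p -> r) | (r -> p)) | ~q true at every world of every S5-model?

Tableau for the negation ~([]((p -> r) | (r -> p)) | ~q):
1. ~([]((p -> r) | (r -> p)) | ~q), w0
2. ~[]((p -> r) | (r -> p)), w0
3. q, w0
4. ~((p -> r) | (r -> p)), w1
5. ~(p -> r), w1
6. ~(r -> p), w1
7. p, w1
8. ~r, w1
9. r, w1
10. ~p, w1
Accessibility: w0Rw0, w0Rw1, w1Rw0, w1Rw1
Branch closes: r and ~r both at w1.
All branches of the negation close; one closing branch shown above.

Valid in S5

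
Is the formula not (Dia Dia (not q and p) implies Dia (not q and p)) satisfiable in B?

Satisfiable (open branch found)

1. not (Dia Dia (not q and p) implies Dia (not q and p)), u
2. Dia Dia (not q and p), u
3. not Dia (not q and p), u
4. not (not q and p), u
5. not p, u
6. Dia (not q and p), v
7. not (not q and p), v
8. not p, v
9. not q and p, w
10. not q, w
11. p, w
Accessibility: uRu, uRv, vRu, vRv, vRw, wRv, wRw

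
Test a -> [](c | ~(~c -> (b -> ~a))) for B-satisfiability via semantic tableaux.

1. a -> [](c | ~(~c -> (b -> ~a))), 0
2. [](c | ~(~c -> (b -> ~a))), 0
3. c | ~(~c -> (b -> ~a)), 0
4. ~(~c -> (b -> ~a)), 0
5. ~c, 0
6. ~(b -> ~a), 0
7. b, 0
8. a, 0
Accessibility: 0R0

Satisfiable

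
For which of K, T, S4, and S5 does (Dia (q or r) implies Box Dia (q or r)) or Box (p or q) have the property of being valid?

S5

S4-tableau for the negation not ((Dia (q or r) implies Box Dia (q or r)) or Box (p or q)):
1. not ((Dia (q or r) implies Box Dia (q or r)) or Box (p or q)), u
2. not (Dia (q or r) implies Box Dia (q or r)), u
3. not Box (p or q), u
4. Dia (q or r), u
5. not Box Dia (q or r), u
6. not (p or q), v
7. not p, v
8. not q, v
9. q or r, w
10. r, w
11. not Dia (q or r), x
12. not (q or r), x
13. not q, x
14. not r, x
Accessibility: uRu, uRv, uRw, uRx, vRv, wRw, xRx
Complete open branch: countermodel on an S4-frame, so not valid in S4, nor in K, T (the same frame is also a K-frame and a T-frame).
S5-tableau for the negation not ((Dia (q or r) implies Box Dia (q or r)) or Box (p or q)):
1. not ((Dia (q or r) implies Box Dia (q or r)) or Box (p or q)), u
2. not (Dia (q or r) implies Box Dia (q or r)), u
3. not Box (p or q), u
4. Dia (q or r), u
5. not Box Dia (q or r), u
6. not (p or q), v
7. not p, v
8. not q, v
9. q or r, w
10. r, w
11. not Dia (q or r), x
12. not (q or r), u
13. not q, u
14. not r, u
15. not (q or r), v
16. not r, v
17. not (q or r), w
18. not q, w
19. not r, w
Accessibility: uRu, uRv, uRw, uRx, vRu, vRv, vRw, vRx, wRu, wRv, wRw, wRx, xRu, xRv, xRw, xRx
Branch closes: r and not r both at w.
Every branch closes (one shown): valid in S5.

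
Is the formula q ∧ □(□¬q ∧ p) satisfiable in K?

Satisfiable

1. q ∧ □(□¬q ∧ p), u
2. q, u
3. □(□¬q ∧ p), u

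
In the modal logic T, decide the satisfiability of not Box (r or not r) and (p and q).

Unsatisfiable

1. not Box (r or not r) and (p and q), u
2. not Box (r or not r), u   [and-rule on 1]
3. p and q, u   [and-rule on 1]
4. p, u   [and-rule on 3]
5. q, u   [and-rule on 3]
6. not (r or not r), v   [neg-Box-rule on 2: fresh world v, uRv]
7. not r, v   [neg-or-rule on 6]
8. r, v   [neg-or-rule on 6]
Accessibility: uRu, uRv, vRv
Branch closes: r and not r both at v.
(One branch shown.) All branches close.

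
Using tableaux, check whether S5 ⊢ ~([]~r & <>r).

Tableau for the negation []~r & <>r:
1. []~r & <>r, w0
2. []~r, w0
3. <>r, w0
4. ~r, w0
5. r, w1
6. ~r, w1
Accessibility: w0Rw0, w0Rw1, w1Rw0, w1Rw1
Branch closes: r and ~r both at w1.
Every branch of the negation's tableau closes; the branch above is one of them.

Valid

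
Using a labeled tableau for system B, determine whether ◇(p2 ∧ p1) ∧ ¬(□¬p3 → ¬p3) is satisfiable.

Unsatisfiable

1. ◇(p2 ∧ p1) ∧ ¬(□¬p3 → ¬p3), 0
2. ◇(p2 ∧ p1), 0   [∧-rule on 1]
3. ¬(□¬p3 → ¬p3), 0   [∧-rule on 1]
4. □¬p3, 0   [¬→-rule on 3]
5. p3, 0   [¬→-rule on 3]
6. ¬p3, 0   [□-rule on 4 via 0R0]
Accessibility: 0R0
Branch closes: p3 and ¬p3 both at 0.
Every branch closes; the branch above is one of them.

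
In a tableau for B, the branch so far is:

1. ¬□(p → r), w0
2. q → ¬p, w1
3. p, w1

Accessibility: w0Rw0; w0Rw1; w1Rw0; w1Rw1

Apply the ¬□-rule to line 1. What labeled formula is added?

a fresh world w2 with w0Rw2, and ¬(p → r) at w2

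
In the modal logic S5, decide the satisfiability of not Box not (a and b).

1. not Box not (a and b), 0
2. a and b, 1
3. a, 1
4. b, 1
Accessibility: 0R0, 0R1, 1R0, 1R1

Satisfiable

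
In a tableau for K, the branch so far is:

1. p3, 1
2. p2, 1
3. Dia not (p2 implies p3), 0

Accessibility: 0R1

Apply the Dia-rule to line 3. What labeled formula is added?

a fresh world 2 with 0R2, and not (p2 implies p3) at 2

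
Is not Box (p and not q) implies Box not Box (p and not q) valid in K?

No, not valid

Tableau for the negation not (not Box (p and not q) implies Box not Box (p and not q)):
1. not (not Box (p and not q) implies Box not Box (p and not q)), w0
2. not Box (p and not q), w0   [neg-implies-rule on 1]
3. not Box not Box (p and not q), w0   [neg-implies-rule on 1]
4. not (p and not q), w1   [neg-Box-rule on 2: fresh world w1, w0Rw1]
5. q, w1   [neg-and-rule on 4 (branches; this branch)]
6. Box (p and not q), w2   [neg-Box-rule on 3: fresh world w2, w0Rw2]
Accessibility: w0Rw1, w0Rw2
The negation has an open branch (countermodel exists).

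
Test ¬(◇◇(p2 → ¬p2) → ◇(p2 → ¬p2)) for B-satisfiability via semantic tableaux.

Yes, satisfiable

1. ¬(◇◇(p2 → ¬p2) → ◇(p2 → ¬p2)), u
2. ◇◇(p2 → ¬p2), u   [¬→-rule on 1]
3. ¬◇(p2 → ¬p2), u   [¬→-rule on 1]
4. ¬(p2 → ¬p2), u   [¬◇-rule on 3 via uRu]
5. p2, u   [¬→-rule on 4]
6. ◇(p2 → ¬p2), v   [◇-rule on 2: fresh world v, uRv]
7. ¬(p2 → ¬p2), v   [¬◇-rule on 3 via uRv]
8. p2, v   [¬→-rule on 7]
9. p2 → ¬p2, w   [◇-rule on 6: fresh world w, vRw]
10. ¬p2, w   [→-rule on 9 (branches; this branch)]
Accessibility: uRu, uRv, vRu, vRv, vRw, wRv, wRw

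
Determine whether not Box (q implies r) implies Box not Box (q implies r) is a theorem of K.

Not valid

Tableau for the negation not (not Box (q implies r) implies Box not Box (q implies r)):
1. not (not Box (q implies r) implies Box not Box (q implies r)), u
2. not Box (q implies r), u   [neg-implies-rule on 1]
3. not Box not Box (q implies r), u   [neg-implies-rule on 1]
4. not (q implies r), v   [neg-Box-rule on 2: fresh world v, uRv]
5. q, v   [neg-implies-rule on 4]
6. not r, v   [neg-implies-rule on 4]
7. Box (q implies r), w   [neg-Box-rule on 3: fresh world w, uRw]
Accessibility: uRv, uRw
The negation has an open branch (countermodel exists).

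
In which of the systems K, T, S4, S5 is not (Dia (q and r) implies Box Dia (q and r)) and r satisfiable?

S4-tableau for the formula:
1. not (Dia (q and r) implies Box Dia (q and r)) and r, u
2. not (Dia (q and r) implies Box Dia (q and r)), u
3. r, u
4. Dia (q and r), u
5. not Box Dia (q and r), u
6. q and r, v
7. q, v
8. r, v
9. not Dia (q and r), w
10. not (q and r), w
11. not r, w
Accessibility: uRu, uRv, uRw, vRv, wRw
Complete open branch: satisfiable in S4, hence also in K, T (this S4-model is also a K-model and a T-model).
S5-tableau for the formula:
1. not (Dia (q and r) implies Box Dia (q and r)) and r, u
2. not (Dia (q and r) implies Box Dia (q and r)), u
3. r, u
4. Dia (q and r), u
5. not Box Dia (q and r), u
6. q and r, v
7. q, v
8. r, v
9. not Dia (q and r), w
10. not (q and r), u
11. not (q and r), v
12. not (q and r), w
13. not q, u
14. not r, v
Accessibility: uRu, uRv, uRw, vRu, vRv, vRw, wRu, wRv, wRw
Branch closes: r and not r both at v.
Every branch closes (one shown): unsatisfiable in S5.

K, T, S4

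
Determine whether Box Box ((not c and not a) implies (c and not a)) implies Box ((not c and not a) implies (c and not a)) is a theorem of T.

Tableau for the negation not (Box Box ((not c and not a) implies (c and not a)) implies Box ((not c and not a) implies (c and not a))):
1. not (Box Box ((not c and not a) implies (c and not a)) implies Box ((not c and not a) implies (c and not a))), w0
2. Box Box ((not c and not a) implies (c and not a)), w0   [neg-implies-rule on 1]
3. not Box ((not c and not a) implies (c and not a)), w0   [neg-implies-rule on 1]
4. Box ((not c and not a) implies (c and not a)), w0   [Box-rule on 2 via w0Rw0]
5. (not c and not a) implies (c and not a), w0   [Box-rule on 4 via w0Rw0]
6. c and not a, w0   [implies-rule on 5 (branches; this branch)]
7. c, w0   [and-rule on 6]
8. not a, w0   [and-rule on 6]
9. not ((not c and not a) implies (c and not a)), w1   [neg-Box-rule on 3: fresh world w1, w0Rw1]
10. not c and not a, w1   [neg-implies-rule on 9]
11. not (c and not a), w1   [neg-implies-rule on 9]
12. not c, w1   [and-rule on 10]
13. not a, w1   [and-rule on 10]
14. Box ((not c and not a) implies (c and not a)), w1   [Box-rule on 2 via w0Rw1]
15. (not c and not a) implies (c and not a), w1   [Box-rule on 4 via w0Rw1]
16. c and not a, w1   [implies-rule on 15 (branches; this branch)]
17. c, w1   [and-rule on 16]
Accessibility: w0Rw0, w0Rw1, w1Rw1
Branch closes: c and not c both at w1.
All branches of the negation close; one closing branch shown above.

Yes, valid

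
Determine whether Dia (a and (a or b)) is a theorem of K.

Tableau for the negation not Dia (a and (a or b)):
1. not Dia (a and (a or b)), w0
The negation has an open branch (countermodel exists).

Invalid (countermodel exists)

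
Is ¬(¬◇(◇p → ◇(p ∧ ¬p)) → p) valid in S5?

Tableau for the negation ¬◇(◇p → ◇(p ∧ ¬p)) → p:
1. ¬◇(◇p → ◇(p ∧ ¬p)) → p, 0
2. p, 0   [→-rule on 1 (branches; this branch)]
Accessibility: 0R0
The negation has an open branch (countermodel exists).

No, not valid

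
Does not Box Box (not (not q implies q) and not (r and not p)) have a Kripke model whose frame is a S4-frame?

1. not Box Box (not (not q implies q) and not (r and not p)), u
2. not Box (not (not q implies q) and not (r and not p)), v
3. not (not (not q implies q) and not (r and not p)), w
4. r and not p, w
5. r, w
6. not p, w
Accessibility: uRu, uRv, uRw, vRv, vRw, wRw

Satisfiable (open branch found)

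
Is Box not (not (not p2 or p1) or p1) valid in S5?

Tableau for the negation not Box not (not (not p2 or p1) or p1):
1. not Box not (not (not p2 or p1) or p1), w0
2. not (not p2 or p1) or p1, w1
3. p1, w1
Accessibility: w0Rw0, w0Rw1, w1Rw0, w1Rw1
The negation has an open branch (countermodel exists).

Invalid (countermodel exists)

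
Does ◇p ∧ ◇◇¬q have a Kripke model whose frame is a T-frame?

1. ◇p ∧ ◇◇¬q, w0
2. ◇p, w0   [∧-rule on 1]
3. ◇◇¬q, w0   [∧-rule on 1]
4. p, w1   [◇-rule on 2: fresh world w1, w0Rw1]
5. ◇¬q, w2   [◇-rule on 3: fresh world w2, w0Rw2]
6. ¬q, w3   [◇-rule on 5: fresh world w3, w2Rw3]
Accessibility: w0Rw0, w0Rw1, w0Rw2, w1Rw1, w2Rw2, w2Rw3, w3Rw3

Yes, satisfiable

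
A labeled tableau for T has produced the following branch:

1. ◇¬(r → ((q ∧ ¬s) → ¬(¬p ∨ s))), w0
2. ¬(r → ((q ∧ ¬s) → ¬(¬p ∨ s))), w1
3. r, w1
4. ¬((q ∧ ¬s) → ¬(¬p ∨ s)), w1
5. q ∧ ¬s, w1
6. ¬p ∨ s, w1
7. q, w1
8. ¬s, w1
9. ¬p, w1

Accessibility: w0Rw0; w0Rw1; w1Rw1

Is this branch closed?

No world carries both an atom and its negation.

Not closed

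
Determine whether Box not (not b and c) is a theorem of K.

Tableau for the negation not Box not (not b and c):
1. not Box not (not b and c), u
2. not b and c, v
3. not b, v
4. c, v
Accessibility: uRv
The negation has an open branch (countermodel exists).

Invalid (countermodel exists)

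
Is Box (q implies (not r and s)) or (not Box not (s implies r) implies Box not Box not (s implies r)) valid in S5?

Yes, valid

Tableau for the negation not (Box (q implies (not r and s)) or (not Box not (s implies r) implies Box not Box not (s implies r))):
1. not (Box (q implies (not r and s)) or (not Box not (s implies r) implies Box not Box not (s implies r))), 0
2. not Box (q implies (not r and s)), 0   [neg-or-rule on 1]
3. not (not Box not (s implies r) implies Box not Box not (s implies r)), 0   [neg-or-rule on 1]
4. not Box not (s implies r), 0   [neg-implies-rule on 3]
5. not Box not Box not (s implies r), 0   [neg-implies-rule on 3]
6. not (q implies (not r and s)), 1   [neg-Box-rule on 2: fresh world 1, 0R1]
7. q, 1   [neg-implies-rule on 6]
8. not (not r and s), 1   [neg-implies-rule on 6]
9. not s, 1   [neg-and-rule on 8 (branches; this branch)]
10. s implies r, 2   [neg-Box-rule on 4: fresh world 2, 0R2]
11. r, 2   [implies-rule on 10 (branches; this branch)]
12. Box not (s implies r), 3   [neg-Box-rule on 5: fresh world 3, 0R3]
13. not (s implies r), 0   [Box-rule on 12 via 3R0]
14. s, 0   [neg-implies-rule on 13]
15. not r, 0   [neg-implies-rule on 13]
16. not (s implies r), 1   [Box-rule on 12 via 3R1]
17. s, 1   [neg-implies-rule on 16]
18. not r, 1   [neg-implies-rule on 16]
Accessibility: 0R0, 0R1, 0R2, 0R3, 1R0, 1R1, 1R2, 1R3, 2R0, 2R1, 2R2, 2R3, 3R0, 3R1, 3R2, 3R3
Branch closes: s and not s both at 1.
Every branch of the negation's tableau closes; the branch above is one of them.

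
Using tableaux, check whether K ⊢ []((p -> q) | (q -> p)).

Valid

Tableau for the negation ~[]((p -> q) | (q -> p)):
1. ~[]((p -> q) | (q -> p)), 0
2. ~((p -> q) | (q -> p)), 1
3. ~(p -> q), 1
4. ~(q -> p), 1
5. p, 1
6. ~q, 1
7. q, 1
8. ~p, 1
Accessibility: 0R1
Branch closes: q and ~q both at 1.
All branches of the negation close; one closing branch shown above.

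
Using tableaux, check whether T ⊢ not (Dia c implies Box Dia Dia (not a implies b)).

Invalid (countermodel exists)

Tableau for the negation Dia c implies Box Dia Dia (not a implies b):
1. Dia c implies Box Dia Dia (not a implies b), 0
2. Box Dia Dia (not a implies b), 0
3. Dia Dia (not a implies b), 0
4. Dia (not a implies b), 1
5. Dia Dia (not a implies b), 1
6. not a implies b, 2
7. b, 2
8. Dia (not a implies b), 3
9. not a implies b, 4
10. b, 4
Accessibility: 0R0, 0R1, 1R1, 1R2, 1R3, 2R2, 3R3, 3R4, 4R4
The negation has an open branch (countermodel exists).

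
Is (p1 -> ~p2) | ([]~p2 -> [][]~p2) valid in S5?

Yes, valid

Tableau for the negation ~((p1 -> ~p2) | ([]~p2 -> [][]~p2)):
1. ~((p1 -> ~p2) | ([]~p2 -> [][]~p2)), w0
2. ~(p1 -> ~p2), w0
3. ~([]~p2 -> [][]~p2), w0
4. p1, w0
5. p2, w0
6. []~p2, w0
7. ~[][]~p2, w0
8. ~p2, w0
Accessibility: w0Rw0
Branch closes: p2 and ~p2 both at w0.
All branches of the negation close; one closing branch shown above.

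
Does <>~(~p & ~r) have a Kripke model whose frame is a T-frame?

Yes, satisfiable

1. <>~(~p & ~r), w0
2. ~(~p & ~r), w1   [<>-rule on 1: fresh world w1, w0Rw1]
3. r, w1   [~&-rule on 2 (branches; this branch)]
Accessibility: w0Rw0, w0Rw1, w1Rw1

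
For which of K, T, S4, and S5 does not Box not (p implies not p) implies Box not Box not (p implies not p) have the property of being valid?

S5

S4-tableau for the negation not (not Box not (p implies not p) implies Box not Box not (p implies not p)):
1. not (not Box not (p implies not p) implies Box not Box not (p implies not p)), w0
2. not Box not (p implies not p), w0
3. not Box not Box not (p implies not p), w0
4. p implies not p, w1
5. not p, w1
6. Box not (p implies not p), w2
7. not (p implies not p), w2
8. p, w2
Accessibility: w0Rw0, w0Rw1, w0Rw2, w1Rw1, w2Rw2
Complete open branch: countermodel on an S4-frame, so not valid in S4, nor in K, T (the same frame is also a K-frame and a T-frame).
S5-tableau for the negation not (not Box not (p implies not p) implies Box not Box not (p implies not p)):
1. not (not Box not (p implies not p) implies Box not Box not (p implies not p)), w0
2. not Box not (p implies not p), w0
3. not Box not Box not (p implies not p), w0
4. p implies not p, w1
5. not p, w1
6. Box not (p implies not p), w2
7. not (p implies not p), w0
8. p, w0
9. not (p implies not p), w1
10. p, w1
Accessibility: w0Rw0, w0Rw1, w0Rw2, w1Rw0, w1Rw1, w1Rw2, w2Rw0, w2Rw1, w2Rw2
Branch closes: p and not p both at w1.
Every branch closes (one shown): valid in S5.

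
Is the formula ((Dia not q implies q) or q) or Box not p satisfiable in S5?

Yes, satisfiable

1. ((Dia not q implies q) or q) or Box not p, u
2. Box not p, u   [or-rule on 1 (branches; this branch)]
3. not p, u   [Box-rule on 2 via uRu]
Accessibility: uRu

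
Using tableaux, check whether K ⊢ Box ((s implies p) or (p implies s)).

Tableau for the negation not Box ((s implies p) or (p implies s)):
1. not Box ((s implies p) or (p implies s)), w0
2. not ((s implies p) or (p implies s)), w1
3. not (s implies p), w1
4. not (p implies s), w1
5. s, w1
6. not p, w1
7. p, w1
8. not s, w1
Accessibility: w0Rw1
Branch closes: p and not p both at w1.
Every branch of the negation's tableau closes; the branch above is one of them.

Yes, valid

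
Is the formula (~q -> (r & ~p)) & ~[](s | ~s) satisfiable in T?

Unsatisfiable (every branch closes)

1. (~q -> (r & ~p)) & ~[](s | ~s), u
2. ~q -> (r & ~p), u
3. ~[](s | ~s), u
4. r & ~p, u
5. r, u
6. ~p, u
7. ~(s | ~s), v
8. ~s, v
9. s, v
Accessibility: uRu, uRv, vRv
Branch closes: s and ~s both at v.
All branches of the tableau close; one closing branch shown above.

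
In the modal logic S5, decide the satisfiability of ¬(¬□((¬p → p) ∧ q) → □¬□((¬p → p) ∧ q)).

1. ¬(¬□((¬p → p) ∧ q) → □¬□((¬p → p) ∧ q)), u
2. ¬□((¬p → p) ∧ q), u   [¬→-rule on 1]
3. ¬□¬□((¬p → p) ∧ q), u   [¬→-rule on 1]
4. ¬((¬p → p) ∧ q), v   [¬□-rule on 2: fresh world v, uRv]
5. ¬(¬p → p), v   [¬∧-rule on 4 (branches; this branch)]
6. ¬p, v   [¬→-rule on 5]
7. □((¬p → p) ∧ q), w   [¬□-rule on 3: fresh world w, uRw]
8. (¬p → p) ∧ q, u   [□-rule on 7 via wRu]
9. ¬p → p, u   [∧-rule on 8]
10. q, u   [∧-rule on 8]
11. (¬p → p) ∧ q, v   [□-rule on 7 via wRv]
12. ¬p → p, v   [∧-rule on 11]
13. q, v   [∧-rule on 11]
14. (¬p → p) ∧ q, w   [□-rule on 7 via wRw]
15. ¬p → p, w   [∧-rule on 14]
16. q, w   [∧-rule on 14]
17. p, u   [→-rule on 9 (branches; this branch)]
18. p, v   [→-rule on 12 (branches; this branch)]
Accessibility: uRu, uRv, uRw, vRu, vRv, vRw, wRu, wRv, wRw
Branch closes: p and ¬p both at v.
(One branch shown.) All branches close.

No, unsatisfiable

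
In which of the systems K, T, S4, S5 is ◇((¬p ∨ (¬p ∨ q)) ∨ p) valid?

T-tableau for the negation ¬◇((¬p ∨ (¬p ∨ q)) ∨ p):
1. ¬◇((¬p ∨ (¬p ∨ q)) ∨ p), u
2. ¬((¬p ∨ (¬p ∨ q)) ∨ p), u   [¬◇-rule on 1 via uRu]
3. ¬(¬p ∨ (¬p ∨ q)), u   [¬∨-rule on 2]
4. ¬p, u   [¬∨-rule on 2]
5. p, u   [¬∨-rule on 3]
6. ¬(¬p ∨ q), u   [¬∨-rule on 3]
Accessibility: uRu
Branch closes: p and ¬p both at u.
Every branch closes (one shown): valid in T, hence also in S4, S5 (every theorem of T is a theorem of S4 and S5).
K-tableau for the negation ¬◇((¬p ∨ (¬p ∨ q)) ∨ p):
1. ¬◇((¬p ∨ (¬p ∨ q)) ∨ p), u
Complete open branch: countermodel on a K-frame, so not valid in K.

T, S4, S5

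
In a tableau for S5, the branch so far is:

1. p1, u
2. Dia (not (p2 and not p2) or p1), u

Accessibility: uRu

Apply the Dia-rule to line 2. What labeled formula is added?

a fresh world v with uRv, and not (p2 and not p2) or p1 at v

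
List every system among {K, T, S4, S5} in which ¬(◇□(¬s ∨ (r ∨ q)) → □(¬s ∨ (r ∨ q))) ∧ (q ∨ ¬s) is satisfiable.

K, T, S4

S4-tableau for the formula:
1. ¬(◇□(¬s ∨ (r ∨ q)) → □(¬s ∨ (r ∨ q))) ∧ (q ∨ ¬s), 0
2. ¬(◇□(¬s ∨ (r ∨ q)) → □(¬s ∨ (r ∨ q))), 0
3. q ∨ ¬s, 0
4. ◇□(¬s ∨ (r ∨ q)), 0
5. ¬□(¬s ∨ (r ∨ q)), 0
6. ¬s, 0
7. □(¬s ∨ (r ∨ q)), 1
8. ¬s ∨ (r ∨ q), 1
9. r ∨ q, 1
10. q, 1
11. ¬(¬s ∨ (r ∨ q)), 2
12. s, 2
13. ¬(r ∨ q), 2
14. ¬r, 2
15. ¬q, 2
Accessibility: 0R0, 0R1, 0R2, 1R1, 2R2
Complete open branch: satisfiable in S4, hence also in K, T (this S4-model is also a K-model and a T-model).
S5-tableau for the formula:
1. ¬(◇□(¬s ∨ (r ∨ q)) → □(¬s ∨ (r ∨ q))) ∧ (q ∨ ¬s), 0
2. ¬(◇□(¬s ∨ (r ∨ q)) → □(¬s ∨ (r ∨ q))), 0
3. q ∨ ¬s, 0
4. ◇□(¬s ∨ (r ∨ q)), 0
5. ¬□(¬s ∨ (r ∨ q)), 0
6. ¬s, 0
7. □(¬s ∨ (r ∨ q)), 1
8. ¬s ∨ (r ∨ q), 0
9. ¬s ∨ (r ∨ q), 1
10. r ∨ q, 0
11. r ∨ q, 1
12. q, 0
13. q, 1
14. ¬(¬s ∨ (r ∨ q)), 2
15. s, 2
16. ¬(r ∨ q), 2
17. ¬r, 2
18. ¬q, 2
19. ¬s ∨ (r ∨ q), 2
20. r ∨ q, 2
21. q, 2
Accessibility: 0R0, 0R1, 0R2, 1R0, 1R1, 1R2, 2R0, 2R1, 2R2
Branch closes: q and ¬q both at 2.
Every branch closes (one shown): unsatisfiable in S5.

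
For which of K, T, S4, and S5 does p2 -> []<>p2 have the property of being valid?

S5

S4-tableau for the negation ~(p2 -> []<>p2):
1. ~(p2 -> []<>p2), w0
2. p2, w0
3. ~[]<>p2, w0
4. ~<>p2, w1
5. ~p2, w1
Accessibility: w0Rw0, w0Rw1, w1Rw1
Complete open branch: countermodel on an S4-frame, so not valid in S4, nor in K, T (the same frame is also a K-frame and a T-frame).
S5-tableau for the negation ~(p2 -> []<>p2):
1. ~(p2 -> []<>p2), w0
2. p2, w0
3. ~[]<>p2, w0
4. ~<>p2, w1
5. ~p2, w0
Accessibility: w0Rw0, w0Rw1, w1Rw0, w1Rw1
Branch closes: p2 and ~p2 both at w0.
Every branch closes (one shown): valid in S5.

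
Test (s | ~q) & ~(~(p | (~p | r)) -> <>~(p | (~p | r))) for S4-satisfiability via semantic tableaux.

Unsatisfiable (every branch closes)

1. (s | ~q) & ~(~(p | (~p | r)) -> <>~(p | (~p | r))), w0
2. s | ~q, w0
3. ~(~(p | (~p | r)) -> <>~(p | (~p | r))), w0
4. ~(p | (~p | r)), w0
5. ~<>~(p | (~p | r)), w0
6. ~p, w0
7. ~(~p | r), w0
8. p, w0
9. ~r, w0
Accessibility: w0Rw0
Branch closes: p and ~p both at w0.
All branches of the tableau close; one closing branch shown above.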